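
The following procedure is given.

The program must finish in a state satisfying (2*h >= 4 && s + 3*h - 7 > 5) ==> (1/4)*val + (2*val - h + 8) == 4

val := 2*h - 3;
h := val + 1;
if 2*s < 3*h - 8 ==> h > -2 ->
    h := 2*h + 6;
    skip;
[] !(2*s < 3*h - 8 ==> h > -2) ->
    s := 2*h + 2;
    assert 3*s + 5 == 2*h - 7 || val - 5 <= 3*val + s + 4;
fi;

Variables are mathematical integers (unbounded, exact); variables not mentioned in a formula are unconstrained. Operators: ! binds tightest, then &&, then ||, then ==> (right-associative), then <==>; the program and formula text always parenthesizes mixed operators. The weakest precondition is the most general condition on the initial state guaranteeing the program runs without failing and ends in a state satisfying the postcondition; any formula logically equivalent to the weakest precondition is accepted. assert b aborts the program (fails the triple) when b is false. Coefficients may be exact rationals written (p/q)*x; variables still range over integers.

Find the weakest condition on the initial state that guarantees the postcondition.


Working backward. After the program, the postcondition (2*h >= 4 && s + 3*h - 7 > 5) ==> (1/4)*val + (2*val - h + 8) == 4 must hold; in canonical form it is (2*h >= 4 && 3*h + s > 12) ==> (9/4)*val == h - 4.
Then branch requires (4*h >= -8 && 6*h + s > -6) ==> (9/4)*val == 2*h + 2; else branch requires (4*h == -18 || 2*h + 2*val >= -11) && ((2*h >= 4 && 5*h > 10) ==> (9/4)*val == h - 4).
Before the if: ((2*s < 3*h - 8 ==> h > -2) ==> ((4*h >= -8 && 6*h + s > -6) ==> (9/4)*val == 2*h + 2)) && ((!(2*s < 3*h - 8 ==> h > -2)) ==> ((4*h == -18 || 2*h + 2*val >= -11) && ((2*h >= 4 && 5*h > 10) ==> (9/4)*val == h - 4)))
Before h := val + 1: ((2*s < 3*val - 5 ==> val > -3) ==> ((4*val >= -12 && s + 6*val > -12) ==> (1/4)*val == 4)) && ((!(2*s < 3*val - 5 ==> val > -3)) ==> ((4*val == -22 || 4*val >= -13) && ((2*val >= 2 && 5*val > 5) ==> (5/4)*val == -3)))
Before val := 2*h - 3: ((2*s < 6*h - 14 ==> 2*h > 0) ==> ((8*h >= 0 && 12*h + s > 6) ==> (1/2)*h == 19/4)) && ((!(2*s < 6*h - 14 ==> 2*h > 0)) ==> ((8*h == -10 || 8*h >= -1) && ((4*h >= 8 && 10*h > 20) ==> (5/2)*h == 3/4)))
Answer: WP = ((2*s < 6*h - 14 ==> 2*h > 0) ==> ((8*h >= 0 && 12*h + s > 6) ==> (1/2)*h == 19/4)) && ((!(2*s < 6*h - 14 ==> 2*h > 0)) ==> ((8*h == -10 || 8*h >= -1) && ((4*h >= 8 && 10*h > 20) ==> (5/2)*h == 3/4)))


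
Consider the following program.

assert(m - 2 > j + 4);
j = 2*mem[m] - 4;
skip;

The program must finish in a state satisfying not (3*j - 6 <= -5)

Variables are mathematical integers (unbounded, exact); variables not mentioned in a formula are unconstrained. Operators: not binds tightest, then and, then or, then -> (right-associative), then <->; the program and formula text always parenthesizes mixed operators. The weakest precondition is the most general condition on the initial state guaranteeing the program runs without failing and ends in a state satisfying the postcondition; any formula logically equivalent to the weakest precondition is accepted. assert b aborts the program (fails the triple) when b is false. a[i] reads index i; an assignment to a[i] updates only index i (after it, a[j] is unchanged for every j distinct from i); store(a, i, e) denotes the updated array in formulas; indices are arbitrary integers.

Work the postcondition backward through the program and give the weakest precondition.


Working backward. After the program, the postcondition not (3*j - 6 <= -5) must hold; in canonical form it is not (3*j <= 1).
Before skip: not (3*j <= 1)
Before j := 2*mem[m] - 4: not (6*mem[m] <= 13)
Before assert m - 2 > j + 4: m > j + 6 and (not (6*mem[m] <= 13))
Answer: WP = m > j + 6 and (not (6*mem[m] <= 13))


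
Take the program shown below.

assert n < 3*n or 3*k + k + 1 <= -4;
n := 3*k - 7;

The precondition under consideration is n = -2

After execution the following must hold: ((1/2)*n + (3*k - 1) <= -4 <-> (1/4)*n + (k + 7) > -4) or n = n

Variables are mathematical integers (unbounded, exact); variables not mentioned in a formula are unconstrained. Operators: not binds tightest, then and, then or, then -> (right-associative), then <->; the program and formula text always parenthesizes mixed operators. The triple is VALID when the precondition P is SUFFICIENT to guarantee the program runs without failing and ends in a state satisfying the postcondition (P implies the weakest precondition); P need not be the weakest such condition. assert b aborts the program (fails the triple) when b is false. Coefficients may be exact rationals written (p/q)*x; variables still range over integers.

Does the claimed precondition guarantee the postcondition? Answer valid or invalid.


Working backward. After the program, the postcondition ((1/2)*n + (3*k - 1) <= -4 <-> (1/4)*n + (k + 7) > -4) or n = n must hold; in canonical form it is true.
Before n := 3*k - 7: true
Before assert n < 3*n or 3*k + k + 1 <= -4: 2*n > 0 or 4*k <= -5
The weakest precondition is 2*n > 0 or 4*k <= -5.
Check whether n = -2 implies it.
Countermodel: at the initial state k = -1, n = -2, the precondition holds but the weakest precondition fails.
Answer: invalid


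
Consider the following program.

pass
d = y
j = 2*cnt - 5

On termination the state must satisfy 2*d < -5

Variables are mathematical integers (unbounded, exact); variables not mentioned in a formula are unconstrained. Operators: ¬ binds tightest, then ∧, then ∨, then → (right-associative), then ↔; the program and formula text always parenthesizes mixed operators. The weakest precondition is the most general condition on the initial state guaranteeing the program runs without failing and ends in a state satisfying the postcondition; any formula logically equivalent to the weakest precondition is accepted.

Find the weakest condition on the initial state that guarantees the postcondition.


Working backward. After the program, 2*d < -5 must hold.
Before j := 2*cnt - 5: 2*d < -5
Before d := y: 2*y < -5
Before skip: 2*y < -5
Answer: WP = 2*y < -5


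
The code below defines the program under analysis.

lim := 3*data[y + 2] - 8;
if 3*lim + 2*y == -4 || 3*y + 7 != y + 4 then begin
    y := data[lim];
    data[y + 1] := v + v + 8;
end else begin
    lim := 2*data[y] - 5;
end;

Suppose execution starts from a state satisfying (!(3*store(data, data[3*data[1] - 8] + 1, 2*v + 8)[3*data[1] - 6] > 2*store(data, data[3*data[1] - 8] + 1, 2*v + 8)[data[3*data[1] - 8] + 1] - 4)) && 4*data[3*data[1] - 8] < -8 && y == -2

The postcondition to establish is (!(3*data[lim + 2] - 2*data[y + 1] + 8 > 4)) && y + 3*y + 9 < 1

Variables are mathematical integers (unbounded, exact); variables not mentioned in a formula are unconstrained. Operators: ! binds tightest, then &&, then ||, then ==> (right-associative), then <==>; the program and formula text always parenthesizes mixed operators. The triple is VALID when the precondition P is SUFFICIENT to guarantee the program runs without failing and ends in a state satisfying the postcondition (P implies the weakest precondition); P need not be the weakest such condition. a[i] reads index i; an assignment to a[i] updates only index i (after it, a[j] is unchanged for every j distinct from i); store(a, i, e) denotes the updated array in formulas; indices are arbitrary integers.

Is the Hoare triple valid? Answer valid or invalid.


Working backward. After the program, the postcondition (!(3*data[lim + 2] - 2*data[y + 1] + 8 > 4)) && y + 3*y + 9 < 1 must hold; in canonical form it is (!(3*data[lim + 2] > 2*data[y + 1] - 4)) && 4*y < -8.
Then branch requires (!(3*store(data, data[lim] + 1, 2*v + 8)[lim + 2] > 2*store(data, data[lim] + 1, 2*v + 8)[data[lim] + 1] - 4)) && 4*data[lim] < -8; else branch requires (!(3*data[2*data[y] - 3] > 2*data[y + 1] - 4)) && 4*y < -8.
Before the if: ((3*lim + 2*y == -4 || 2*y != -3) ==> ((!(3*store(data, data[lim] + 1, 2*v + 8)[lim + 2] > 2*store(data, data[lim] + 1, 2*v + 8)[data[lim] + 1] - 4)) && 4*data[lim] < -8)) && ((!(3*lim + 2*y == -4 || 2*y != -3)) ==> ((!(3*data[2*data[y] - 3] > 2*data[y + 1] - 4)) && 4*y < -8))
Before lim := 3*data[y + 2] - 8: ((9*data[y + 2] + 2*y == 20 || 2*y != -3) ==> ((!(3*store(data, data[3*data[y + 2] - 8] + 1, 2*v + 8)[3*data[y + 2] - 6] > 2*store(data, data[3*data[y + 2] - 8] + 1, 2*v + 8)[data[3*data[y + 2] - 8] + 1] - 4)) && 4*data[3*data[y + 2] - 8] < -8)) && ((!(9*data[y + 2] + 2*y == 20 || 2*y != -3)) ==> ((!(3*data[2*data[y] - 3] > 2*data[y + 1] - 4)) && 4*y < -8))
The weakest precondition is ((9*data[y + 2] + 2*y == 20 || 2*y != -3) ==> ((!(3*store(data, data[3*data[y + 2] - 8] + 1, 2*v + 8)[3*data[y + 2] - 6] > 2*store(data, data[3*data[y + 2] - 8] + 1, 2*v + 8)[data[3*data[y + 2] - 8] + 1] - 4)) && 4*data[3*data[y + 2] - 8] < -8)) && ((!(9*data[y + 2] + 2*y == 20 || 2*y != -3)) ==> ((!(3*data[2*data[y] - 3] > 2*data[y + 1] - 4)) && 4*y < -8)).
Check whether (!(3*store(data, data[3*data[1] - 8] + 1, 2*v + 8)[3*data[1] - 6] > 2*store(data, data[3*data[1] - 8] + 1, 2*v + 8)[data[3*data[1] - 8] + 1] - 4)) && 4*data[3*data[1] - 8] < -8 && y == -2 implies it.
Countermodel: at the initial state data = {[-35390] = 27727, [-35388] = 7, [-19556] = -19556, [-19555] = 3, [-19554] = -30152, [-2] = 3, [-1] = 3, [0] = -11794, [1] = -6516, [3] = 3, [27728] = 3, elsewhere 3}, v = 2, y = -2, the precondition holds but the weakest precondition fails.
Answer: invalid


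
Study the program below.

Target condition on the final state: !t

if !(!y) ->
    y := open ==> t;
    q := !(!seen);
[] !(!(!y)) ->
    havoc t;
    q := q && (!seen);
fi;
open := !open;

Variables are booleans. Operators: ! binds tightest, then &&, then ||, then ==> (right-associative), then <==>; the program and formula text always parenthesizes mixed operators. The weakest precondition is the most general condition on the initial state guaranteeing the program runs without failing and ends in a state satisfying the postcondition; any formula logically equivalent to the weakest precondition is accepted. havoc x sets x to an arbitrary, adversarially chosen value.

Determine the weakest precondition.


Working backward. After the program, !t must hold.
Before open := !open: !t
Then branch requires !t; else branch requires false.
Before the if: (y ==> (!t)) && y
Answer: WP = (y ==> (!t)) && y


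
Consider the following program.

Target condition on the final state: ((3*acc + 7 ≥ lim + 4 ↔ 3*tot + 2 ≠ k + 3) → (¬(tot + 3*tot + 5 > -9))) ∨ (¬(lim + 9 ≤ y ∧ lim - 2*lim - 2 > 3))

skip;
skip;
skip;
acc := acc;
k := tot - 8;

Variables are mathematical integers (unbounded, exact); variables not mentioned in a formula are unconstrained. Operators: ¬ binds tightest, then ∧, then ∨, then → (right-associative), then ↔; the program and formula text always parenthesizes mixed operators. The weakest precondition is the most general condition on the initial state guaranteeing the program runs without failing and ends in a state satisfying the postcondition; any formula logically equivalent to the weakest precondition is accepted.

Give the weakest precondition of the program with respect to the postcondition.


Working backward. After the program, the postcondition ((3*acc + 7 ≥ lim + 4 ↔ 3*tot + 2 ≠ k + 3) → (¬(tot + 3*tot + 5 > -9))) ∨ (¬(lim + 9 ≤ y ∧ lim - 2*lim - 2 > 3)) must hold; in canonical form it is ((3*acc ≥ lim - 3 ↔ 3*tot ≠ k + 1) → (¬(4*tot > -14))) ∨ (¬(lim ≤ y - 9 ∧ lim < -5)).
Before k := tot - 8: ((3*acc ≥ lim - 3 ↔ 2*tot ≠ -7) → (¬(4*tot > -14))) ∨ (¬(lim ≤ y - 9 ∧ lim < -5))
Before acc := acc: ((3*acc ≥ lim - 3 ↔ 2*tot ≠ -7) → (¬(4*tot > -14))) ∨ (¬(lim ≤ y - 9 ∧ lim < -5))
Before skip: ((3*acc ≥ lim - 3 ↔ 2*tot ≠ -7) → (¬(4*tot > -14))) ∨ (¬(lim ≤ y - 9 ∧ lim < -5))
Before skip: ((3*acc ≥ lim - 3 ↔ 2*tot ≠ -7) → (¬(4*tot > -14))) ∨ (¬(lim ≤ y - 9 ∧ lim < -5))
Before skip: ((3*acc ≥ lim - 3 ↔ 2*tot ≠ -7) → (¬(4*tot > -14))) ∨ (¬(lim ≤ y - 9 ∧ lim < -5))
Answer: WP = ((3*acc ≥ lim - 3 ↔ 2*tot ≠ -7) → (¬(4*tot > -14))) ∨ (¬(lim ≤ y - 9 ∧ lim < -5))


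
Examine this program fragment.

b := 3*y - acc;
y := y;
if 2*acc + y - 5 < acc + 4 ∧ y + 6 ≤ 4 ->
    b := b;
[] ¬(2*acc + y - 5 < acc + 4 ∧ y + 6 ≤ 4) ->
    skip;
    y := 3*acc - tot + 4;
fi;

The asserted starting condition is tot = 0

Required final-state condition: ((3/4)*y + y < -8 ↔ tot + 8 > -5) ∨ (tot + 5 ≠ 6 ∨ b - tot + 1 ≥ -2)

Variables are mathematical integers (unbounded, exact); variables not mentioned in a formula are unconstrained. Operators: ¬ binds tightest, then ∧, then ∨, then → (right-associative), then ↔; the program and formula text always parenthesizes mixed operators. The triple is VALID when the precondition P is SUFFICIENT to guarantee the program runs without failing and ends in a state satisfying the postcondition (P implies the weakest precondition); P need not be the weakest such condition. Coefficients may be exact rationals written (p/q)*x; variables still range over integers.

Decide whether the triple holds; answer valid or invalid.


Working backward. After the program, the postcondition ((3/4)*y + y < -8 ↔ tot + 8 > -5) ∨ (tot + 5 ≠ 6 ∨ b - tot + 1 ≥ -2) must hold; in canonical form it is ((7/4)*y < -8 ↔ tot > -13) ∨ tot ≠ 1 ∨ b ≥ tot - 3.
Then branch requires ((7/4)*y < -8 ↔ tot > -13) ∨ tot ≠ 1 ∨ b ≥ tot - 3; else branch requires ((21/4)*acc < (7/4)*tot - 15 ↔ tot > -13) ∨ tot ≠ 1 ∨ b ≥ tot - 3.
Before the if: ((acc + y < 9 ∧ y ≤ -2) → (((7/4)*y < -8 ↔ tot > -13) ∨ tot ≠ 1 ∨ b ≥ tot - 3)) ∧ ((¬(acc + y < 9 ∧ y ≤ -2)) → (((21/4)*acc < (7/4)*tot - 15 ↔ tot > -13) ∨ tot ≠ 1 ∨ b ≥ tot - 3))
Before y := y: ((acc + y < 9 ∧ y ≤ -2) → (((7/4)*y < -8 ↔ tot > -13) ∨ tot ≠ 1 ∨ b ≥ tot - 3)) ∧ ((¬(acc + y < 9 ∧ y ≤ -2)) → (((21/4)*acc < (7/4)*tot - 15 ↔ tot > -13) ∨ tot ≠ 1 ∨ b ≥ tot - 3))
Before b := 3*y - acc: ((acc + y < 9 ∧ y ≤ -2) → (((7/4)*y < -8 ↔ tot > -13) ∨ tot ≠ 1 ∨ 3*y ≥ acc + tot - 3)) ∧ ((¬(acc + y < 9 ∧ y ≤ -2)) → (((21/4)*acc < (7/4)*tot - 15 ↔ tot > -13) ∨ tot ≠ 1 ∨ 3*y ≥ acc + tot - 3))
The weakest precondition is ((acc + y < 9 ∧ y ≤ -2) → (((7/4)*y < -8 ↔ tot > -13) ∨ tot ≠ 1 ∨ 3*y ≥ acc + tot - 3)) ∧ ((¬(acc + y < 9 ∧ y ≤ -2)) → (((21/4)*acc < (7/4)*tot - 15 ↔ tot > -13) ∨ tot ≠ 1 ∨ 3*y ≥ acc + tot - 3)).
Check whether tot = 0 implies it.
Every state satisfying the precondition satisfies the weakest precondition: the implication holds.
Answer: valid


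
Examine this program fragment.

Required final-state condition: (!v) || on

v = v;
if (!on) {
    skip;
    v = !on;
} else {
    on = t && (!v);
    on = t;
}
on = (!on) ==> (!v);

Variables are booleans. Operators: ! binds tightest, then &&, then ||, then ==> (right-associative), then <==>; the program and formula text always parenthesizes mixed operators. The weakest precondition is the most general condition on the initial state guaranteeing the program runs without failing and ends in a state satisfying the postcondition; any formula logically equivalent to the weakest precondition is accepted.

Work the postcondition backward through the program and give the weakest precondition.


Working backward. After the program, (!v) || on must hold.
Before on := (!on) ==> (!v): (!v) || ((!on) ==> (!v))
Then branch requires on || ((!on) ==> on); else branch requires (!v) || ((!t) ==> (!v)).
Before the if: ((!on) ==> (on || ((!on) ==> on))) && (on ==> ((!v) || ((!t) ==> (!v))))
Before v := v: ((!on) ==> (on || ((!on) ==> on))) && (on ==> ((!v) || ((!t) ==> (!v))))
Answer: WP = ((!on) ==> (on || ((!on) ==> on))) && (on ==> ((!v) || ((!t) ==> (!v))))


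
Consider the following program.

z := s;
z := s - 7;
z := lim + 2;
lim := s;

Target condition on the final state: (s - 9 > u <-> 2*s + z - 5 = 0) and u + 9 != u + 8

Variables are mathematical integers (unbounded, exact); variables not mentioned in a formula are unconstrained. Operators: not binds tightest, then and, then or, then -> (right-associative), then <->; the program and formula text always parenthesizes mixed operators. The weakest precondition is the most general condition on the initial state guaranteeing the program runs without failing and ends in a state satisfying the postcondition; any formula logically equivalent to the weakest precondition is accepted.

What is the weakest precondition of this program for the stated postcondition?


Working backward. After the program, the postcondition (s - 9 > u <-> 2*s + z - 5 = 0) and u + 9 != u + 8 must hold; in canonical form it is s > u + 9 <-> 2*s + z = 5.
Before lim := s: s > u + 9 <-> 2*s + z = 5
Before z := lim + 2: s > u + 9 <-> lim + 2*s = 3
Before z := s - 7: s > u + 9 <-> lim + 2*s = 3
Before z := s: s > u + 9 <-> lim + 2*s = 3
Answer: WP = s > u + 9 <-> lim + 2*s = 3


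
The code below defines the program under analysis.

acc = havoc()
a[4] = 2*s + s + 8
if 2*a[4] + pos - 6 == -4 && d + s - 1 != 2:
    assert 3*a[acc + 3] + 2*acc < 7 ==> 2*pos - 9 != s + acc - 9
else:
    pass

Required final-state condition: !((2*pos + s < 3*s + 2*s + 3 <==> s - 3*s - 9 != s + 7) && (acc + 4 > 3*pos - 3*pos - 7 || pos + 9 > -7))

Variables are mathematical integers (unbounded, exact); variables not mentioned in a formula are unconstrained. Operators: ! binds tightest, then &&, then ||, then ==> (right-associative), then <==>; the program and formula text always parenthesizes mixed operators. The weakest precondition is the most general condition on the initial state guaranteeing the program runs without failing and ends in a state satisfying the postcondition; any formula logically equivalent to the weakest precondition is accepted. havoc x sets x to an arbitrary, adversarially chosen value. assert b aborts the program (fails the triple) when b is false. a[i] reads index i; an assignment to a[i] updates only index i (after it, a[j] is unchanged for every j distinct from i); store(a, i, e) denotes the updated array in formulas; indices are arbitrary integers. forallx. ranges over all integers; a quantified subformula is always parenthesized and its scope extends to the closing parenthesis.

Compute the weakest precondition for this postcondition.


Working backward. After the program, the postcondition !((2*pos + s < 3*s + 2*s + 3 <==> s - 3*s - 9 != s + 7) && (acc + 4 > 3*pos - 3*pos - 7 || pos + 9 > -7)) must hold; in canonical form it is !((2*pos < 4*s + 3 <==> 3*s != -16) && (acc > -11 || pos > -16)).
Then branch requires (3*a[acc + 3] + 2*acc < 7 ==> 2*pos != acc + s) && (!((2*pos < 4*s + 3 <==> 3*s != -16) && (acc > -11 || pos > -16))); else branch requires !((2*pos < 4*s + 3 <==> 3*s != -16) && (acc > -11 || pos > -16)).
Before the if: ((2*a[4] + pos == 2 && d + s != 3) ==> ((3*a[acc + 3] + 2*acc < 7 ==> 2*pos != acc + s) && (!((2*pos < 4*s + 3 <==> 3*s != -16) && (acc > -11 || pos > -16))))) && ((!(2*a[4] + pos == 2 && d + s != 3)) ==> (!((2*pos < 4*s + 3 <==> 3*s != -16) && (acc > -11 || pos > -16))))
Before a[4] := 2*s + s + 8: ((pos + 6*s == -14 && d + s != 3) ==> ((3*store(a, 4, 3*s + 8)[acc + 3] + 2*acc < 7 ==> 2*pos != acc + s) && (!((2*pos < 4*s + 3 <==> 3*s != -16) && (acc > -11 || pos > -16))))) && ((!(pos + 6*s == -14 && d + s != 3)) ==> (!((2*pos < 4*s + 3 <==> 3*s != -16) && (acc > -11 || pos > -16))))
Before havoc acc: forall acc_1. (((pos + 6*s == -14 && d + s != 3) ==> ((3*store(a, 4, 3*s + 8)[acc_1 + 3] + 2*acc_1 < 7 ==> 2*pos != acc_1 + s) && (!((2*pos < 4*s + 3 <==> 3*s != -16) && (acc_1 > -11 || pos > -16))))) && ((!(pos + 6*s == -14 && d + s != 3)) ==> (!((2*pos < 4*s + 3 <==> 3*s != -16) && (acc_1 > -11 || pos > -16)))))
Answer: WP = forall acc_1. (((pos + 6*s == -14 && d + s != 3) ==> ((3*store(a, 4, 3*s + 8)[acc_1 + 3] + 2*acc_1 < 7 ==> 2*pos != acc_1 + s) && (!((2*pos < 4*s + 3 <==> 3*s != -16) && (acc_1 > -11 || pos > -16))))) && ((!(pos + 6*s == -14 && d + s != 3)) ==> (!((2*pos < 4*s + 3 <==> 3*s != -16) && (acc_1 > -11 || pos > -16)))))


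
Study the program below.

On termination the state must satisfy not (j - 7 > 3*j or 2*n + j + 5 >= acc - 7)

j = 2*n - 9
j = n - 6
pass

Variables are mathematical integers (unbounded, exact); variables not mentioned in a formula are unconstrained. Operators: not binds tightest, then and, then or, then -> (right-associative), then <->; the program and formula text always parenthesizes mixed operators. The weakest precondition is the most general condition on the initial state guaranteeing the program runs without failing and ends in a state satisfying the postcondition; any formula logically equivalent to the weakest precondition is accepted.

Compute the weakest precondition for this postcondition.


Working backward. After the program, the postcondition not (j - 7 > 3*j or 2*n + j + 5 >= acc - 7) must hold; in canonical form it is not (2*j < -7 or j + 2*n >= acc - 12).
Before skip: not (2*j < -7 or j + 2*n >= acc - 12)
Before j := n - 6: not (2*n < 5 or 3*n >= acc - 6)
Before j := 2*n - 9: not (2*n < 5 or 3*n >= acc - 6)
Answer: WP = not (2*n < 5 or 3*n >= acc - 6)


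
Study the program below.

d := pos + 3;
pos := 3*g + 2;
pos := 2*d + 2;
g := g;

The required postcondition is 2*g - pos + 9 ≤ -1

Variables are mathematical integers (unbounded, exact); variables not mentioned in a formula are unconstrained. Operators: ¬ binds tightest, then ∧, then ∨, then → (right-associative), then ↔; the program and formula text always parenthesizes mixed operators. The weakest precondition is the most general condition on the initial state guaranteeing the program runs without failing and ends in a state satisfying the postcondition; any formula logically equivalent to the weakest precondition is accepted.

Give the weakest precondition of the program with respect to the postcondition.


Working backward. After the program, the postcondition 2*g - pos + 9 ≤ -1 must hold; in canonical form it is 2*g ≤ pos - 10.
Before g := g: 2*g ≤ pos - 10
Before pos := 2*d + 2: 2*g ≤ 2*d - 8
Before pos := 3*g + 2: 2*g ≤ 2*d - 8
Before d := pos + 3: 2*g ≤ 2*pos - 2
Answer: WP = 2*g ≤ 2*pos - 2


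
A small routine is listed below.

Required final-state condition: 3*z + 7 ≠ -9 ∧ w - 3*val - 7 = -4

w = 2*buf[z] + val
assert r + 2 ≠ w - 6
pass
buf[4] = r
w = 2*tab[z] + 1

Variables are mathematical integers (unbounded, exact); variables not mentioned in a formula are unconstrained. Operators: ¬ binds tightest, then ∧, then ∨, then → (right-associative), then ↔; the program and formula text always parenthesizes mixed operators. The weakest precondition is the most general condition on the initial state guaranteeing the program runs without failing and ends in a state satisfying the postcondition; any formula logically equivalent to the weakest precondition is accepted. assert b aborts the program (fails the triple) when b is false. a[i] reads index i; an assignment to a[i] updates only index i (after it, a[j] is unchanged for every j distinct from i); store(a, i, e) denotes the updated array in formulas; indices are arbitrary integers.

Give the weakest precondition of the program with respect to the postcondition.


Working backward. After the program, the postcondition 3*z + 7 ≠ -9 ∧ w - 3*val - 7 = -4 must hold; in canonical form it is 3*z ≠ -16 ∧ w = 3*val + 3.
Before w := 2*tab[z] + 1: 3*z ≠ -16 ∧ 2*tab[z] = 3*val + 2
Before buf[4] := r: 3*z ≠ -16 ∧ 2*tab[z] = 3*val + 2
Before skip: 3*z ≠ -16 ∧ 2*tab[z] = 3*val + 2
Before assert r + 2 ≠ w - 6: r ≠ w - 8 ∧ 3*z ≠ -16 ∧ 2*tab[z] = 3*val + 2
Before w := 2*buf[z] + val: r ≠ 2*buf[z] + val - 8 ∧ 3*z ≠ -16 ∧ 2*tab[z] = 3*val + 2
Answer: WP = r ≠ 2*buf[z] + val - 8 ∧ 3*z ≠ -16 ∧ 2*tab[z] = 3*val + 2


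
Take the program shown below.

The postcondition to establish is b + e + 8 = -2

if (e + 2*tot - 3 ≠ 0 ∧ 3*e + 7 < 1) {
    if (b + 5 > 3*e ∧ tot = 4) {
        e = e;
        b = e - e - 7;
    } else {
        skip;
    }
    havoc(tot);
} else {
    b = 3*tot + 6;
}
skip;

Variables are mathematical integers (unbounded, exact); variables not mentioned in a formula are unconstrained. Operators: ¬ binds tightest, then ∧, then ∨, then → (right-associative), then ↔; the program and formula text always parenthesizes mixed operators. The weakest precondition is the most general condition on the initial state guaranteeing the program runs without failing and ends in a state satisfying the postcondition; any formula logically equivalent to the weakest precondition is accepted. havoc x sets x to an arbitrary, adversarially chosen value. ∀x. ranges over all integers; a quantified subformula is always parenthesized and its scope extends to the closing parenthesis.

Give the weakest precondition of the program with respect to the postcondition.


Working backward. After the program, the postcondition b + e + 8 = -2 must hold; in canonical form it is b + e = -10.
Before skip: b + e = -10
Then branch requires ((b > 3*e - 5 ∧ tot = 4) → e = -3) ∧ ((¬(b > 3*e - 5 ∧ tot = 4)) → b + e = -10); else branch requires e + 3*tot = -16.
Before the if: ((e + 2*tot ≠ 3 ∧ 3*e < -6) → (((b > 3*e - 5 ∧ tot = 4) → e = -3) ∧ ((¬(b > 3*e - 5 ∧ tot = 4)) → b + e = -10))) ∧ ((¬(e + 2*tot ≠ 3 ∧ 3*e < -6)) → e + 3*tot = -16)
Answer: WP = ((e + 2*tot ≠ 3 ∧ 3*e < -6) → (((b > 3*e - 5 ∧ tot = 4) → e = -3) ∧ ((¬(b > 3*e - 5 ∧ tot = 4)) → b + e = -10))) ∧ ((¬(e + 2*tot ≠ 3 ∧ 3*e < -6)) → e + 3*tot = -16)


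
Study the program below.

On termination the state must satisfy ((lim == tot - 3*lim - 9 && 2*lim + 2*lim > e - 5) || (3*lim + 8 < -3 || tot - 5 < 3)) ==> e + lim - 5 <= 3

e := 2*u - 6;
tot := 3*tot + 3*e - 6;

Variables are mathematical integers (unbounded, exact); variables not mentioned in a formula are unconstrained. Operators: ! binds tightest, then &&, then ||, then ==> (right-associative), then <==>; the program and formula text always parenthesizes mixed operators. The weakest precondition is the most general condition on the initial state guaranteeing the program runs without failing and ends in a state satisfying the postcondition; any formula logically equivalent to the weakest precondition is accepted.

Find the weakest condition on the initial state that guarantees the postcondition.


Working backward. After the program, the postcondition ((lim == tot - 3*lim - 9 && 2*lim + 2*lim > e - 5) || (3*lim + 8 < -3 || tot - 5 < 3)) ==> e + lim - 5 <= 3 must hold; in canonical form it is ((4*lim == tot - 9 && 4*lim > e - 5) || 3*lim < -11 || tot < 8) ==> e + lim <= 8.
Before tot := 3*tot + 3*e - 6: ((4*lim == 3*e + 3*tot - 15 && 4*lim > e - 5) || 3*lim < -11 || 3*e + 3*tot < 14) ==> e + lim <= 8
Before e := 2*u - 6: ((4*lim == 3*tot + 6*u - 33 && 4*lim > 2*u - 11) || 3*lim < -11 || 3*tot + 6*u < 32) ==> lim + 2*u <= 14
Answer: WP = ((4*lim == 3*tot + 6*u - 33 && 4*lim > 2*u - 11) || 3*lim < -11 || 3*tot + 6*u < 32) ==> lim + 2*u <= 14


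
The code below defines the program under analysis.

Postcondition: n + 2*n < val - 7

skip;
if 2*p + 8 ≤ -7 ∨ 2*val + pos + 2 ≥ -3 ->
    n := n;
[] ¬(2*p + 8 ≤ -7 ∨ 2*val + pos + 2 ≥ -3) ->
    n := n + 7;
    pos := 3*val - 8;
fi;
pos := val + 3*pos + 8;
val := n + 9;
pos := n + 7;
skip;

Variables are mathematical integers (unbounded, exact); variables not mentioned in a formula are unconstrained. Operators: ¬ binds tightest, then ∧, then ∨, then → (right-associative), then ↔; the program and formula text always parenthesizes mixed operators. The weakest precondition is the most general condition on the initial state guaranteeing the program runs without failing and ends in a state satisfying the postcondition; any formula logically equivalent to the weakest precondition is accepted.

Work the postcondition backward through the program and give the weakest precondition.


Working backward. After the program, the postcondition n + 2*n < val - 7 must hold; in canonical form it is 3*n < val - 7.
Before skip: 3*n < val - 7
Before pos := n + 7: 3*n < val - 7
Before val := n + 9: 2*n < 2
Before pos := val + 3*pos + 8: 2*n < 2
Then branch requires 2*n < 2; else branch requires 2*n < -12.
Before the if: ((2*p ≤ -15 ∨ pos + 2*val ≥ -5) → 2*n < 2) ∧ ((¬(2*p ≤ -15 ∨ pos + 2*val ≥ -5)) → 2*n < -12)
Before skip: ((2*p ≤ -15 ∨ pos + 2*val ≥ -5) → 2*n < 2) ∧ ((¬(2*p ≤ -15 ∨ pos + 2*val ≥ -5)) → 2*n < -12)
Answer: WP = ((2*p ≤ -15 ∨ pos + 2*val ≥ -5) → 2*n < 2) ∧ ((¬(2*p ≤ -15 ∨ pos + 2*val ≥ -5)) → 2*n < -12)


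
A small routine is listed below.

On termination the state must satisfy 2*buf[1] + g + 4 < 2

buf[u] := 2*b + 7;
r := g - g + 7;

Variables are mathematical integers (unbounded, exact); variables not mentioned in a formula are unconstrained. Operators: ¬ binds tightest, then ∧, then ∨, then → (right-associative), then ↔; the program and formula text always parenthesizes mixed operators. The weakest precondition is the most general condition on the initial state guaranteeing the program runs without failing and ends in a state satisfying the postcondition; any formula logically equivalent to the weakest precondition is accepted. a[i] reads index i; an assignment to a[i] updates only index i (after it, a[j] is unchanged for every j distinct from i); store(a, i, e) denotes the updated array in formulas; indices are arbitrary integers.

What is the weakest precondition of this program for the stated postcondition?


Working backward. After the program, the postcondition 2*buf[1] + g + 4 < 2 must hold; in canonical form it is 2*buf[1] + g < -2.
Before r := g - g + 7: 2*buf[1] + g < -2
Before buf[u] := 2*b + 7: 2*store(buf, u, 2*b + 7)[1] + g < -2
Answer: WP = 2*store(buf, u, 2*b + 7)[1] + g < -2


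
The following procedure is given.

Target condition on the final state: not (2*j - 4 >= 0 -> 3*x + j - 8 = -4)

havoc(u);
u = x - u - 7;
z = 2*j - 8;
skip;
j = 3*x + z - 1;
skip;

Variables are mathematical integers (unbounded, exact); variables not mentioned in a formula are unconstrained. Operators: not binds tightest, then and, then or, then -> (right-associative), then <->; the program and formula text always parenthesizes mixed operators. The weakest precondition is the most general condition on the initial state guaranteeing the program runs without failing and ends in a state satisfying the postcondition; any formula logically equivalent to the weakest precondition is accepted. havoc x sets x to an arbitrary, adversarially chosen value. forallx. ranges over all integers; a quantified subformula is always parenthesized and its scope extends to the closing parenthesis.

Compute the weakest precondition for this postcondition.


Working backward. After the program, the postcondition not (2*j - 4 >= 0 -> 3*x + j - 8 = -4) must hold; in canonical form it is not (2*j >= 4 -> j + 3*x = 4).
Before skip: not (2*j >= 4 -> j + 3*x = 4)
Before j := 3*x + z - 1: not (6*x + 2*z >= 6 -> 6*x + z = 5)
Before skip: not (6*x + 2*z >= 6 -> 6*x + z = 5)
Before z := 2*j - 8: not (4*j + 6*x >= 22 -> 2*j + 6*x = 13)
Before u := x - u - 7: not (4*j + 6*x >= 22 -> 2*j + 6*x = 13)
Before havoc u: not (4*j + 6*x >= 22 -> 2*j + 6*x = 13)
Answer: WP = not (4*j + 6*x >= 22 -> 2*j + 6*x = 13)


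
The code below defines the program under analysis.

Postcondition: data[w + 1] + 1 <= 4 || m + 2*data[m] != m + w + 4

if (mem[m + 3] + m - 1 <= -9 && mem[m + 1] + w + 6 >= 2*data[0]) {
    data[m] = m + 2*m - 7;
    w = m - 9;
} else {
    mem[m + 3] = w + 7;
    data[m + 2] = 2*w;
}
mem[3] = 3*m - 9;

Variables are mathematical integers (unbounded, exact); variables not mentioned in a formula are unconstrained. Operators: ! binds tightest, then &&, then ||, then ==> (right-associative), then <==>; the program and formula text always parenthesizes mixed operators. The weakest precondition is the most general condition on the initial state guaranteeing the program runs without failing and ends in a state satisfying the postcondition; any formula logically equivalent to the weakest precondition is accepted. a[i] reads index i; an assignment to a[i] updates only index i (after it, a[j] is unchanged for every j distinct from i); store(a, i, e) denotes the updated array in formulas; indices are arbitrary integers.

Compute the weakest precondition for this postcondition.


Working backward. After the program, the postcondition data[w + 1] + 1 <= 4 || m + 2*data[m] != m + w + 4 must hold; in canonical form it is data[w + 1] <= 3 || 2*data[m] != w + 4.
Before mem[3] := 3*m - 9: data[w + 1] <= 3 || 2*data[m] != w + 4
Then branch requires store(data, m, 3*m - 7)[m - 8] <= 3 || 2*store(data, m, 3*m - 7)[m] != m - 5; else branch requires store(data, m + 2, 2*w)[w + 1] <= 3 || 2*store(data, m + 2, 2*w)[m] != w + 4.
Before the if: ((mem[m + 3] + m <= -8 && mem[m + 1] + w >= 2*data[0] - 6) ==> (store(data, m, 3*m - 7)[m - 8] <= 3 || 2*store(data, m, 3*m - 7)[m] != m - 5)) && ((!(mem[m + 3] + m <= -8 && mem[m + 1] + w >= 2*data[0] - 6)) ==> (store(data, m + 2, 2*w)[w + 1] <= 3 || 2*store(data, m + 2, 2*w)[m] != w + 4))
Answer: WP = ((mem[m + 3] + m <= -8 && mem[m + 1] + w >= 2*data[0] - 6) ==> (store(data, m, 3*m - 7)[m - 8] <= 3 || 2*store(data, m, 3*m - 7)[m] != m - 5)) && ((!(mem[m + 3] + m <= -8 && mem[m + 1] + w >= 2*data[0] - 6)) ==> (store(data, m + 2, 2*w)[w + 1] <= 3 || 2*store(data, m + 2, 2*w)[m] != w + 4))


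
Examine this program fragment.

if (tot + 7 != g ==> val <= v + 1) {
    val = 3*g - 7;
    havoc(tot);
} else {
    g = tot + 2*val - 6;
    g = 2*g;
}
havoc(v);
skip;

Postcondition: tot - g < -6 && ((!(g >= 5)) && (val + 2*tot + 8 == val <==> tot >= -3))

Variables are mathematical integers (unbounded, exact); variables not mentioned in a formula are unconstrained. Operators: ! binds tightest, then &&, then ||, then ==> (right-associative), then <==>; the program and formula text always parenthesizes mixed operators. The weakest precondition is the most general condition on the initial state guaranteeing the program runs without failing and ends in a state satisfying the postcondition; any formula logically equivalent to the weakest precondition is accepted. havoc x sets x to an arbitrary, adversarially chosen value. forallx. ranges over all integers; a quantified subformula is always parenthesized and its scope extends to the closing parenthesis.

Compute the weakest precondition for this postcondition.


Working backward. After the program, the postcondition tot - g < -6 && ((!(g >= 5)) && (val + 2*tot + 8 == val <==> tot >= -3)) must hold; in canonical form it is tot < g - 6 && (!(g >= 5)) && (2*tot == -8 <==> tot >= -3).
Before skip: tot < g - 6 && (!(g >= 5)) && (2*tot == -8 <==> tot >= -3)
Before havoc v: tot < g - 6 && (!(g >= 5)) && (2*tot == -8 <==> tot >= -3)
Then branch requires forall tot_1. (tot_1 < g - 6 && (!(g >= 5)) && (2*tot_1 == -8 <==> tot_1 >= -3)); else branch requires tot + 4*val > 18 && (!(2*tot + 4*val >= 17)) && (2*tot == -8 <==> tot >= -3).
Before the if: ((tot != g - 7 ==> val <= v + 1) ==> (forall tot_1. (tot_1 < g - 6 && (!(g >= 5)) && (2*tot_1 == -8 <==> tot_1 >= -3)))) && ((!(tot != g - 7 ==> val <= v + 1)) ==> (tot + 4*val > 18 && (!(2*tot + 4*val >= 17)) && (2*tot == -8 <==> tot >= -3)))
Answer: WP = ((tot != g - 7 ==> val <= v + 1) ==> (forall tot_1. (tot_1 < g - 6 && (!(g >= 5)) && (2*tot_1 == -8 <==> tot_1 >= -3)))) && ((!(tot != g - 7 ==> val <= v + 1)) ==> (tot + 4*val > 18 && (!(2*tot + 4*val >= 17)) && (2*tot == -8 <==> tot >= -3)))


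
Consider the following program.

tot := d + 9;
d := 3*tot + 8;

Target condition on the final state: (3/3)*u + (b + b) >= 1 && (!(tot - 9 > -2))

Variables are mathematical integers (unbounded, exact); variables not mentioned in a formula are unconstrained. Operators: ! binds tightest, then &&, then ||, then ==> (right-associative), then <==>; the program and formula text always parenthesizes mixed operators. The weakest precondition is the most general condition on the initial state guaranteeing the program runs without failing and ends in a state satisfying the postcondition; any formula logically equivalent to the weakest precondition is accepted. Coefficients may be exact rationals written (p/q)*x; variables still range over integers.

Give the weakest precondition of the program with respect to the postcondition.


Working backward. After the program, the postcondition (3/3)*u + (b + b) >= 1 && (!(tot - 9 > -2)) must hold; in canonical form it is 2*b + u >= 1 && (!(tot > 7)).
Before d := 3*tot + 8: 2*b + u >= 1 && (!(tot > 7))
Before tot := d + 9: 2*b + u >= 1 && (!(d > -2))
Answer: WP = 2*b + u >= 1 && (!(d > -2))


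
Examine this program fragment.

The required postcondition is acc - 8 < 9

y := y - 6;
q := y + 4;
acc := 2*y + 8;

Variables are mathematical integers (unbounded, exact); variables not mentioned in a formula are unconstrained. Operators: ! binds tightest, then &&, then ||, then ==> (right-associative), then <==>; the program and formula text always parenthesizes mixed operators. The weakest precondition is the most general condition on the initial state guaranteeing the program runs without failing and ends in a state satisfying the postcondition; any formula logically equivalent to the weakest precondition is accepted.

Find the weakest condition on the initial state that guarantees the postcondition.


Working backward. After the program, the postcondition acc - 8 < 9 must hold; in canonical form it is acc < 17.
Before acc := 2*y + 8: 2*y < 9
Before q := y + 4: 2*y < 9
Before y := y - 6: 2*y < 21
Answer: WP = 2*y < 21


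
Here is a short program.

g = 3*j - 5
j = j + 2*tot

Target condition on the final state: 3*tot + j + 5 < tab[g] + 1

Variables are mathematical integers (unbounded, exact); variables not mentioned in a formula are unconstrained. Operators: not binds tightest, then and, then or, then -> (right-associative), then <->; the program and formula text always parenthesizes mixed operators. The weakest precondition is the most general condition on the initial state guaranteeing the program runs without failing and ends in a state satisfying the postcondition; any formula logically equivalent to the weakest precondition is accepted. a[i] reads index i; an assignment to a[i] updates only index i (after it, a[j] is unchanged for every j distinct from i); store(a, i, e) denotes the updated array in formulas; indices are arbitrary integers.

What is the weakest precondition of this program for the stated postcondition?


Working backward. After the program, the postcondition 3*tot + j + 5 < tab[g] + 1 must hold; in canonical form it is j + 3*tot < tab[g] - 4.
Before j := j + 2*tot: j + 5*tot < tab[g] - 4
Before g := 3*j - 5: j + 5*tot < tab[3*j - 5] - 4
Answer: WP = j + 5*tot < tab[3*j - 5] - 4


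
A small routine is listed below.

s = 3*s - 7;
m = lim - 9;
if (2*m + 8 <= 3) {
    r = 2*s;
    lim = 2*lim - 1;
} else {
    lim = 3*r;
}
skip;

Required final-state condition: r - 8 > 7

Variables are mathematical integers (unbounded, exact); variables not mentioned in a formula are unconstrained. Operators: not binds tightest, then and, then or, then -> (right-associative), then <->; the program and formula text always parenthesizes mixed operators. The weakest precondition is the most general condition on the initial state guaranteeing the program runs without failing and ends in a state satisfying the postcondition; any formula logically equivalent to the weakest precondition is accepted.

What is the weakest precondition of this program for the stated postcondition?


Working backward. After the program, the postcondition r - 8 > 7 must hold; in canonical form it is r > 15.
Before skip: r > 15
Then branch requires 2*s > 15; else branch requires r > 15.
Before the if: (2*m <= -5 -> 2*s > 15) and ((not (2*m <= -5)) -> r > 15)
Before m := lim - 9: (2*lim <= 13 -> 2*s > 15) and ((not (2*lim <= 13)) -> r > 15)
Before s := 3*s - 7: (2*lim <= 13 -> 6*s > 29) and ((not (2*lim <= 13)) -> r > 15)
Answer: WP = (2*lim <= 13 -> 6*s > 29) and ((not (2*lim <= 13)) -> r > 15)


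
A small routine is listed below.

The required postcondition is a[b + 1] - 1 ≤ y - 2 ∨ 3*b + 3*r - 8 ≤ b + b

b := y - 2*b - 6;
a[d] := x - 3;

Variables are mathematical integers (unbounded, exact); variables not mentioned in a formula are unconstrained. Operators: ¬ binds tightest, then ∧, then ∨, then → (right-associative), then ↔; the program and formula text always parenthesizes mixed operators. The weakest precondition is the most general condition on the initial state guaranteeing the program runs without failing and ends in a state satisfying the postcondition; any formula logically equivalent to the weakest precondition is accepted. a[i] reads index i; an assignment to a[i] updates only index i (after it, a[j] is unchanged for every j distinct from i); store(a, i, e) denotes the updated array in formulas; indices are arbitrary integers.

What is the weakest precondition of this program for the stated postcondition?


Working backward. After the program, the postcondition a[b + 1] - 1 ≤ y - 2 ∨ 3*b + 3*r - 8 ≤ b + b must hold; in canonical form it is a[b + 1] ≤ y - 1 ∨ b + 3*r ≤ 8.
Before a[d] := x - 3: store(a, d, x - 3)[b + 1] ≤ y - 1 ∨ b + 3*r ≤ 8
Before b := y - 2*b - 6: store(a, d, x - 3)[-2*b + y - 5] ≤ y - 1 ∨ 3*r + y ≤ 2*b + 14
Answer: WP = store(a, d, x - 3)[-2*b + y - 5] ≤ y - 1 ∨ 3*r + y ≤ 2*b + 14
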